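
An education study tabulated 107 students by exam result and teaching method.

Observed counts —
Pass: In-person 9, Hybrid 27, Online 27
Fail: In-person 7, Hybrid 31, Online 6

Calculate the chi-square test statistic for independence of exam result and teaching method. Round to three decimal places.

10.858

Row totals: 63, 44. Column totals: 16, 58, 33. Grand total N = 107.
Expected counts (row total × column total / N):
  Pass, In-person: 63×16/107 = 9.4206
  Pass, Hybrid: 63×58/107 = 34.1495
  Pass, Online: 63×33/107 = 19.4299
  Fail, In-person: 44×16/107 = 6.5794
  Fail, Hybrid: 44×58/107 = 23.8505
  Fail, Online: 44×33/107 = 13.5701
Contributions (O − E)²/E:
  (9 − 9.4206)²/9.4206 = 0.0188
  (27 − 34.1495)²/34.1495 = 1.4968
  (27 − 19.4299)²/19.4299 = 2.9494
  (7 − 6.5794)²/6.5794 = 0.0269
  (31 − 23.8505)²/23.8505 = 2.1432
  (6 − 13.5701)²/13.5701 = 4.2230
χ² = 0.0188 + 1.4968 + 2.9494 + 0.0269 + 2.1432 + 4.2230 = 10.858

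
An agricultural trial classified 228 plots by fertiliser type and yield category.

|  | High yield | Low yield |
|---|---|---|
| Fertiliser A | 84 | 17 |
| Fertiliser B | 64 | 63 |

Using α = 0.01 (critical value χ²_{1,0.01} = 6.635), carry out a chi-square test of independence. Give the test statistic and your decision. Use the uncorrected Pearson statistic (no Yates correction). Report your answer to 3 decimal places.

26.533; reject H₀

Row totals: 101, 127. Column totals: 148, 80. Grand total N = 228.
Expected counts (row total × column total / N):
  Fertiliser A, High yield: 101×148/228 = 65.5614
  Fertiliser A, Low yield: 101×80/228 = 35.4386
  Fertiliser B, High yield: 127×148/228 = 82.4386
  Fertiliser B, Low yield: 127×80/228 = 44.5614
Contributions (O − E)²/E:
  (84 − 65.5614)²/65.5614 = 5.1857
  (17 − 35.4386)²/35.4386 = 9.5935
  (64 − 82.4386)²/82.4386 = 4.1241
  (63 − 44.5614)²/44.5614 = 7.6295
χ² = 5.1857 + 9.5935 + 4.1241 + 7.6295 = 26.533
df = (2−1)(2−1) = 1. Since 26.533 > 6.635, reject the null hypothesis of independence at α = 0.01.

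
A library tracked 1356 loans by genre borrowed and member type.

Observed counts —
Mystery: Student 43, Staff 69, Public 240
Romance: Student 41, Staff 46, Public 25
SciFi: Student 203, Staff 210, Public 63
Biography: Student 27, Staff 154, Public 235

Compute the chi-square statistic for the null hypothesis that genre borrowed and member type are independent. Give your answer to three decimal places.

Row totals: 352, 112, 476, 416. Column totals: 314, 479, 563. Grand total N = 1356.
Expected counts (row total × column total / N):
  Mystery, Student: 352×314/1356 = 81.5103
  Mystery, Staff: 352×479/1356 = 124.3422
  Mystery, Public: 352×563/1356 = 146.1475
  Romance, Student: 112×314/1356 = 25.9351
  Romance, Staff: 112×479/1356 = 39.5634
  Romance, Public: 112×563/1356 = 46.5015
  SciFi, Student: 476×314/1356 = 110.2242
  SciFi, Staff: 476×479/1356 = 168.1445
  SciFi, Public: 476×563/1356 = 197.6313
  Biography, Student: 416×314/1356 = 96.3304
  Biography, Staff: 416×479/1356 = 146.9499
  Biography, Public: 416×563/1356 = 172.7198
Contributions (O − E)²/E:
  (43 − 81.5103)²/81.5103 = 18.1945
  (69 − 124.3422)²/124.3422 = 24.6317
  (240 − 146.1475)²/146.1475 = 60.2699
  (41 − 25.9351)²/25.9351 = 8.7507
  (46 − 39.5634)²/39.5634 = 1.0472
  (25 − 46.5015)²/46.5015 = 9.9419
  (203 − 110.2242)²/110.2242 = 78.0895
  (210 − 168.1445)²/168.1445 = 10.4189
  (63 − 197.6313)²/197.6313 = 91.7142
  (27 − 96.3304)²/96.3304 = 49.8981
  (154 − 146.9499)²/146.9499 = 0.3382
  (235 − 172.7198)²/172.7198 = 22.4573
χ² = 18.1945 + 24.6317 + 60.2699 + 8.7507 + 1.0472 + 9.9419 + 78.0895 + 10.4189 + 91.7142 + 49.8981 + 0.3382 + 22.4573 = 375.752

375.752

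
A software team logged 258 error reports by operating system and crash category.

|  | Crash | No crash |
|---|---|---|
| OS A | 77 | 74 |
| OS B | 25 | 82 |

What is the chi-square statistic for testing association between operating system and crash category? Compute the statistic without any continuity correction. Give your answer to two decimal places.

Row totals: 151, 107. Column totals: 102, 156. Grand total N = 258.
Expected counts (row total × column total / N):
  OS A, Crash: 151×102/258 = 59.698
  OS A, No crash: 151×156/258 = 91.302
  OS B, Crash: 107×102/258 = 42.302
  OS B, No crash: 107×156/258 = 64.698
Contributions (O − E)²/E:
  (77 − 59.698)²/59.698 = 5.0146
  (74 − 91.302)²/91.302 = 3.2788
  (25 − 42.302)²/42.302 = 7.0767
  (82 − 64.698)²/64.698 = 4.6270
χ² = 5.0146 + 3.2788 + 7.0767 + 4.6270 = 20.00

20.00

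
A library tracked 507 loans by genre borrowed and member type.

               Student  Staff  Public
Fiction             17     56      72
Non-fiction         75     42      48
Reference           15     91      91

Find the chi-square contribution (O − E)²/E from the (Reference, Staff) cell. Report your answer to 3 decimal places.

Row total (Reference) = 197; column total (Staff) = 189; N = 507.
Expected count E = 197 × 189 / 507 = 73.4379.
Contribution = (O − E)²/E = (91 − 73.4379)² / 73.4379 = 4.200.

4.200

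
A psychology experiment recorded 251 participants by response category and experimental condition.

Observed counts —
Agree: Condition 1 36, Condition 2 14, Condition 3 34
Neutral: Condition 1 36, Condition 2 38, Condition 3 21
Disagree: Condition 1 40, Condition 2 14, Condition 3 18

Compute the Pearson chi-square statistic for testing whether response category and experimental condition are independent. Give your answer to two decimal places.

Row totals: 84, 95, 72. Column totals: 112, 66, 73. Grand total N = 251.
Expected counts (row total × column total / N):
  Agree, Condition 1: 84×112/251 = 37.482
  Agree, Condition 2: 84×66/251 = 22.088
  Agree, Condition 3: 84×73/251 = 24.430
  Neutral, Condition 1: 95×112/251 = 42.390
  Neutral, Condition 2: 95×66/251 = 24.980
  Neutral, Condition 3: 95×73/251 = 27.629
  Disagree, Condition 1: 72×112/251 = 32.127
  Disagree, Condition 2: 72×66/251 = 18.932
  Disagree, Condition 3: 72×73/251 = 20.940
Contributions (O − E)²/E:
  (36 − 37.482)²/37.482 = 0.0586
  (14 − 22.088)²/22.088 = 2.9616
  (34 − 24.430)²/24.430 = 3.7489
  (36 − 42.390)²/42.390 = 0.9632
  (38 − 24.980)²/24.980 = 6.7862
  (21 − 27.629)²/27.629 = 1.5905
  (40 − 32.127)²/32.127 = 1.9293
  (14 − 18.932)²/18.932 = 1.2848
  (18 − 20.940)²/20.940 = 0.4128
χ² = 0.0586 + 2.9616 + 3.7489 + 0.9632 + 6.7862 + 1.5905 + 1.9293 + 1.2848 + 0.4128 = 19.74

19.74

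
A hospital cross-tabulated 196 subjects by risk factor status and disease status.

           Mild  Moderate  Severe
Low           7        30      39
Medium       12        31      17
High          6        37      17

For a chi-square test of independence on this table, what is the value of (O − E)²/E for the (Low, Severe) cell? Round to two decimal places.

Row total (Low) = 76; column total (Severe) = 73; N = 196.
Expected count E = 76 × 73 / 196 = 28.306.
Contribution = (O − E)²/E = (39 − 28.306)² / 28.306 = 4.04.

4.04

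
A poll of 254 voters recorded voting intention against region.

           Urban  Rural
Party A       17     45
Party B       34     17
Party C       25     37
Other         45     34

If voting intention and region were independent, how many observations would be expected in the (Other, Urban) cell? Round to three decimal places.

Row total (Other) = 79; column total (Urban) = 121; grand total N = 254.
Expected count = (row total × column total) / N = 79 × 121 / 254 = 37.634.

37.634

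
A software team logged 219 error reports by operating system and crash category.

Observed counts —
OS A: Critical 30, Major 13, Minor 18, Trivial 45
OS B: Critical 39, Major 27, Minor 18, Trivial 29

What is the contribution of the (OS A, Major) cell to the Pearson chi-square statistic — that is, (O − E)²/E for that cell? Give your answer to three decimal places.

Row total (OS A) = 106; column total (Major) = 40; N = 219.
Expected count E = 106 × 40 / 219 = 19.3607.
Contribution = (O − E)²/E = (13 − 19.3607)² / 19.3607 = 2.090.

2.090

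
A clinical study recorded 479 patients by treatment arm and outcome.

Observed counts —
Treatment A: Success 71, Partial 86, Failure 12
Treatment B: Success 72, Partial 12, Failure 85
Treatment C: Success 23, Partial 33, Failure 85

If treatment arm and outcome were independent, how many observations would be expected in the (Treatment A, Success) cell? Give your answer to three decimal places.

Row total (Treatment A) = 169; column total (Success) = 166; grand total N = 479.
Expected count = (row total × column total) / N = 169 × 166 / 479 = 58.568.

58.568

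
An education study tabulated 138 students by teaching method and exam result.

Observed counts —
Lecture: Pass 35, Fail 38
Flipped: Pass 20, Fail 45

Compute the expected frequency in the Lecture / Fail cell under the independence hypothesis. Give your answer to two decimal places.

Row total (Lecture) = 73; column total (Fail) = 83; grand total N = 138.
Expected count = (row total × column total) / N = 73 × 83 / 138 = 43.91.

43.91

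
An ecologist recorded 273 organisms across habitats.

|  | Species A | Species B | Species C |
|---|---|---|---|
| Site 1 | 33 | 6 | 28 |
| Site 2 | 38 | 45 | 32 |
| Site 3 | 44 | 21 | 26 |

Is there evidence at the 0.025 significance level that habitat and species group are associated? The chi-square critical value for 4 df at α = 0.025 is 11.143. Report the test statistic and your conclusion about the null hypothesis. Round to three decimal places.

Row totals: 67, 115, 91. Column totals: 115, 72, 86. Grand total N = 273.
Expected counts (row total × column total / N):
  Site 1, Species A: 67×115/273 = 28.2234
  Site 1, Species B: 67×72/273 = 17.6703
  Site 1, Species C: 67×86/273 = 21.1062
  Site 2, Species A: 115×115/273 = 48.4432
  Site 2, Species B: 115×72/273 = 30.3297
  Site 2, Species C: 115×86/273 = 36.2271
  Site 3, Species A: 91×115/273 = 38.3333
  Site 3, Species B: 91×72/273 = 24.0000
  Site 3, Species C: 91×86/273 = 28.6667
Contributions (O − E)²/E:
  (33 − 28.2234)²/28.2234 = 0.8084
  (6 − 17.6703)²/17.6703 = 7.7076
  (28 − 21.1062)²/21.1062 = 2.2517
  (38 − 48.4432)²/48.4432 = 2.2513
  (45 − 30.3297)²/30.3297 = 7.0959
  (32 − 36.2271)²/36.2271 = 0.4932
  (44 − 38.3333)²/38.3333 = 0.8377
  (21 − 24.0000)²/24.0000 = 0.3750
  (26 − 28.6667)²/28.6667 = 0.2481
χ² = 0.8084 + 7.7076 + 2.2517 + 2.2513 + 7.0959 + 0.4932 + 0.8377 + 0.3750 + 0.2481 = 22.069
df = (3−1)(3−1) = 4. Since 22.069 > 11.143, reject the null hypothesis of independence at α = 0.025.

22.069; reject H₀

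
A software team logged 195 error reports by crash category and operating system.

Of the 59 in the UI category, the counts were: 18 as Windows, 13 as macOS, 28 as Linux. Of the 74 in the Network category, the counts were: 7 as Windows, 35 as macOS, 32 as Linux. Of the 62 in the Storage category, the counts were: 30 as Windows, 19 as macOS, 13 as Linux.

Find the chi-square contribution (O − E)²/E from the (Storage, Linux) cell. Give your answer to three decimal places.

4.492

Row total (Storage) = 62; column total (Linux) = 73; N = 195.
Expected count E = 62 × 73 / 195 = 23.2103.
Contribution = (O − E)²/E = (13 − 23.2103)² / 23.2103 = 4.492.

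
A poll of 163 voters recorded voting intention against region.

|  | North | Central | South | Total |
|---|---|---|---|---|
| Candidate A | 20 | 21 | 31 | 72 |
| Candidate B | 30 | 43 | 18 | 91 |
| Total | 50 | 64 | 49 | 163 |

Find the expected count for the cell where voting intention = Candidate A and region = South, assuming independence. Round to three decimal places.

Row total (Candidate A) = 72; column total (South) = 49; grand total N = 163.
Expected count = (row total × column total) / N = 72 × 49 / 163 = 21.644.

21.644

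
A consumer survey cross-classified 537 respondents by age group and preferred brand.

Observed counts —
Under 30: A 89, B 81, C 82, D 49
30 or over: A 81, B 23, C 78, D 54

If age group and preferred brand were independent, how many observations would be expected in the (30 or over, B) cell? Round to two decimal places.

45.71

Row total (30 or over) = 236; column total (B) = 104; grand total N = 537.
Expected count = (row total × column total) / N = 236 × 104 / 537 = 45.71.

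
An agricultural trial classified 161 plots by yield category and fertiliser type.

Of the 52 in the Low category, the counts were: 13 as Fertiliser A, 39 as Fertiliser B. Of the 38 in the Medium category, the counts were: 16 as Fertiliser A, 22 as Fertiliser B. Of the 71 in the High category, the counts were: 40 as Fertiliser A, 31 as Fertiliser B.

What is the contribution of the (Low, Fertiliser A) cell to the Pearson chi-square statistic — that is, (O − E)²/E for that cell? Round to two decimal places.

Row total (Low) = 52; column total (Fertiliser A) = 69; N = 161.
Expected count E = 52 × 69 / 161 = 22.286.
Contribution = (O − E)²/E = (13 − 22.286)² / 22.286 = 3.87.

3.87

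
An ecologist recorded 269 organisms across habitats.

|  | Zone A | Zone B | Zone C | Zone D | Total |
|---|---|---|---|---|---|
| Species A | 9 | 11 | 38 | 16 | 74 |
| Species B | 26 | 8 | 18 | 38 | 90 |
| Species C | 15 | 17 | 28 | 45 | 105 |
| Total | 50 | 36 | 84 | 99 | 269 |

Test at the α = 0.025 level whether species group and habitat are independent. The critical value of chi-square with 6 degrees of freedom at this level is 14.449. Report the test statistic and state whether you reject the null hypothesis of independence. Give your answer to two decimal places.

30.25; reject H₀

Grand total N = 269.
Expected counts (row total × column total / N):
  Species A, Zone A: 74×50/269 = 13.755
  Species A, Zone B: 74×36/269 = 9.903
  Species A, Zone C: 74×84/269 = 23.108
  Species A, Zone D: 74×99/269 = 27.234
  Species B, Zone A: 90×50/269 = 16.729
  Species B, Zone B: 90×36/269 = 12.045
  Species B, Zone C: 90×84/269 = 28.104
  Species B, Zone D: 90×99/269 = 33.123
  Species C, Zone A: 105×50/269 = 19.517
  Species C, Zone B: 105×36/269 = 14.052
  Species C, Zone C: 105×84/269 = 32.788
  Species C, Zone D: 105×99/269 = 38.643
Contributions (O − E)²/E:
  (9 − 13.755)²/13.755 = 1.6438
  (11 − 9.903)²/9.903 = 0.1215
  (38 − 23.108)²/23.108 = 9.5972
  (16 − 27.234)²/27.234 = 4.6340
  (26 − 16.729)²/16.729 = 5.1379
  (8 − 12.045)²/12.045 = 1.3584
  (18 − 28.104)²/28.104 = 3.6326
  (38 − 33.123)²/33.123 = 0.7181
  (15 − 19.517)²/19.517 = 1.0454
  (17 − 14.052)²/14.052 = 0.6185
  (28 − 32.788)²/32.788 = 0.6992
  (45 − 38.643)²/38.643 = 1.0458
χ² = 1.6438 + 0.1215 + 9.5972 + 4.6340 + 5.1379 + 1.3584 + 3.6326 + 0.7181 + 1.0454 + 0.6185 + 0.6992 + 1.0458 = 30.25
df = (3−1)(4−1) = 6. Since 30.25 > 14.449, reject the null hypothesis of independence at α = 0.025.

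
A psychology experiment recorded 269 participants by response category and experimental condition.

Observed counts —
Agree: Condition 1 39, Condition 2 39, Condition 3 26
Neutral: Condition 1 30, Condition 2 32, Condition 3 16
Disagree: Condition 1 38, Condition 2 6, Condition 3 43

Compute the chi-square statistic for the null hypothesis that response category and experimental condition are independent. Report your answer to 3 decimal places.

Row totals: 104, 78, 87. Column totals: 107, 77, 85. Grand total N = 269.
Expected counts (row total × column total / N):
  Agree, Condition 1: 104×107/269 = 41.3680
  Agree, Condition 2: 104×77/269 = 29.7695
  Agree, Condition 3: 104×85/269 = 32.8625
  Neutral, Condition 1: 78×107/269 = 31.0260
  Neutral, Condition 2: 78×77/269 = 22.3271
  Neutral, Condition 3: 78×85/269 = 24.6468
  Disagree, Condition 1: 87×107/269 = 34.6059
  Disagree, Condition 2: 87×77/269 = 24.9033
  Disagree, Condition 3: 87×85/269 = 27.4907
Contributions (O − E)²/E:
  (39 − 41.3680)²/41.3680 = 0.1355
  (39 − 29.7695)²/29.7695 = 2.8621
  (26 − 32.8625)²/32.8625 = 1.4331
  (30 − 31.0260)²/31.0260 = 0.0339
  (32 − 22.3271)²/22.3271 = 4.1906
  (16 − 24.6468)²/24.6468 = 3.0335
  (38 − 34.6059)²/34.6059 = 0.3329
  (6 − 24.9033)²/24.9033 = 14.3489
  (43 − 27.4907)²/27.4907 = 8.7498
χ² = 0.1355 + 2.8621 + 1.4331 + 0.0339 + 4.1906 + 3.0335 + 0.3329 + 14.3489 + 8.7498 = 35.120

35.120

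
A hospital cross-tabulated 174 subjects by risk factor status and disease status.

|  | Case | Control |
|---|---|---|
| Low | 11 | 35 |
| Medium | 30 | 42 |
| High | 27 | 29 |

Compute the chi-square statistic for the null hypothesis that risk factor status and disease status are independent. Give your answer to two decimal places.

Row totals: 46, 72, 56. Column totals: 68, 106. Grand total N = 174.
Expected counts (row total × column total / N):
  Low, Case: 46×68/174 = 17.977
  Low, Control: 46×106/174 = 28.023
  Medium, Case: 72×68/174 = 28.138
  Medium, Control: 72×106/174 = 43.862
  High, Case: 56×68/174 = 21.885
  High, Control: 56×106/174 = 34.115
Contributions (O − E)²/E:
  (11 − 17.977)²/17.977 = 2.7078
  (35 − 28.023)²/28.023 = 1.7371
  (30 − 28.138)²/28.138 = 0.1232
  (42 − 43.862)²/43.862 = 0.0790
  (27 − 21.885)²/21.885 = 1.1955
  (29 − 34.115)²/34.115 = 0.7669
χ² = 2.7078 + 1.7371 + 0.1232 + 0.0790 + 1.1955 + 0.7669 = 6.61

6.61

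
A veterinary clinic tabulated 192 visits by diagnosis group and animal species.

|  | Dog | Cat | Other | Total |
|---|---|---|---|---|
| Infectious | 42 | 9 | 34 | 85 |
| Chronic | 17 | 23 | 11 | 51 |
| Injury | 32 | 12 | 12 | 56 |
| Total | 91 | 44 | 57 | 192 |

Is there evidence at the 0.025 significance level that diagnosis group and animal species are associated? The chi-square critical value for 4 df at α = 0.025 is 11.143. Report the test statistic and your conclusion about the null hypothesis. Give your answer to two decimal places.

Grand total N = 192.
Expected counts (row total × column total / N):
  Infectious, Dog: 85×91/192 = 40.2865
  Infectious, Cat: 85×44/192 = 19.4792
  Infectious, Other: 85×57/192 = 25.2344
  Chronic, Dog: 51×91/192 = 24.1719
  Chronic, Cat: 51×44/192 = 11.6875
  Chronic, Other: 51×57/192 = 15.1406
  Injury, Dog: 56×91/192 = 26.5417
  Injury, Cat: 56×44/192 = 12.8333
  Injury, Other: 56×57/192 = 16.6250
Contributions (O − E)²/E:
  (42 − 40.2865)²/40.2865 = 0.0729
  (9 − 19.4792)²/19.4792 = 5.6375
  (34 − 25.2344)²/25.2344 = 3.0449
  (17 − 24.1719)²/24.1719 = 2.1279
  (23 − 11.6875)²/11.6875 = 10.9495
  (11 − 15.1406)²/15.1406 = 1.1324
  (32 − 26.5417)²/26.5417 = 1.1225
  (12 − 12.8333)²/12.8333 = 0.0541
  (12 − 16.6250)²/16.6250 = 1.2867
χ² = 0.0729 + 5.6375 + 3.0449 + 2.1279 + 10.9495 + 1.1324 + 1.1225 + 0.0541 + 1.2867 = 25.43
df = (3−1)(3−1) = 4. Since 25.43 > 11.143, reject the null hypothesis of independence at α = 0.025.

25.43; reject H₀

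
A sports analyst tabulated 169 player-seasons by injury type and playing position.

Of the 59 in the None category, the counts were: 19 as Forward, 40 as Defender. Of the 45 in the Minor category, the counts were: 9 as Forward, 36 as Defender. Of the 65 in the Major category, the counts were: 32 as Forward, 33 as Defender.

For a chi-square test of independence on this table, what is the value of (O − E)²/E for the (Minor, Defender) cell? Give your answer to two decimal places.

1.68

Row total (Minor) = 45; column total (Defender) = 109; N = 169.
Expected count E = 45 × 109 / 169 = 29.024.
Contribution = (O − E)²/E = (36 − 29.024)² / 29.024 = 1.68.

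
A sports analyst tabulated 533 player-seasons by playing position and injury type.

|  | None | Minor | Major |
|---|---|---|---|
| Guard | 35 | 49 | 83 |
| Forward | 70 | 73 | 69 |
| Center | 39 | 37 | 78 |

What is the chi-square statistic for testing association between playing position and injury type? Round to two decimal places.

Row totals: 167, 212, 154. Column totals: 144, 159, 230. Grand total N = 533.
Expected counts (row total × column total / N):
  Guard, None: 167×144/533 = 45.118
  Guard, Minor: 167×159/533 = 49.818
  Guard, Major: 167×230/533 = 72.064
  Forward, None: 212×144/533 = 57.276
  Forward, Minor: 212×159/533 = 63.242
  Forward, Major: 212×230/533 = 91.482
  Center, None: 154×144/533 = 41.606
  Center, Minor: 154×159/533 = 45.940
  Center, Major: 154×230/533 = 66.454
Contributions (O − E)²/E:
  (35 − 45.118)²/45.118 = 2.2690
  (49 − 49.818)²/49.818 = 0.0134
  (83 − 72.064)²/72.064 = 1.6596
  (70 − 57.276)²/57.276 = 2.8267
  (73 − 63.242)²/63.242 = 1.5056
  (69 − 91.482)²/91.482 = 5.5250
  (39 − 41.606)²/41.606 = 0.1632
  (37 − 45.940)²/45.940 = 1.7397
  (78 − 66.454)²/66.454 = 2.0061
χ² = 2.2690 + 0.0134 + 1.6596 + 2.8267 + 1.5056 + 5.5250 + 0.1632 + 1.7397 + 2.0061 = 17.71

17.71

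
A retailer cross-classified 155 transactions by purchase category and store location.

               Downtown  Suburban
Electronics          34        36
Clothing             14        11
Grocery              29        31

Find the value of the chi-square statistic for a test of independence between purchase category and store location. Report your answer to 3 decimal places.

Row totals: 70, 25, 60. Column totals: 77, 78. Grand total N = 155.
Expected counts (row total × column total / N):
  Electronics, Downtown: 70×77/155 = 34.7742
  Electronics, Suburban: 70×78/155 = 35.2258
  Clothing, Downtown: 25×77/155 = 12.4194
  Clothing, Suburban: 25×78/155 = 12.5806
  Grocery, Downtown: 60×77/155 = 29.8065
  Grocery, Suburban: 60×78/155 = 30.1935
Contributions (O − E)²/E:
  (34 − 34.7742)²/34.7742 = 0.0172
  (36 − 35.2258)²/35.2258 = 0.0170
  (14 − 12.4194)²/12.4194 = 0.2012
  (11 − 12.5806)²/12.5806 = 0.1986
  (29 − 29.8065)²/29.8065 = 0.0218
  (31 − 30.1935)²/30.1935 = 0.0215
χ² = 0.0172 + 0.0170 + 0.2012 + 0.1986 + 0.0218 + 0.0215 = 0.477

0.477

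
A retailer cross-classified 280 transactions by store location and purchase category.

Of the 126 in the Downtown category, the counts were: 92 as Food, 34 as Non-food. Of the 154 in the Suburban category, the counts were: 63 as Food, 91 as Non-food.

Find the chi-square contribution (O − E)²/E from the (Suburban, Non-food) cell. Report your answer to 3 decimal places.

7.201

Row total (Suburban) = 154; column total (Non-food) = 125; N = 280.
Expected count E = 154 × 125 / 280 = 68.7500.
Contribution = (O − E)²/E = (91 − 68.7500)² / 68.7500 = 7.201.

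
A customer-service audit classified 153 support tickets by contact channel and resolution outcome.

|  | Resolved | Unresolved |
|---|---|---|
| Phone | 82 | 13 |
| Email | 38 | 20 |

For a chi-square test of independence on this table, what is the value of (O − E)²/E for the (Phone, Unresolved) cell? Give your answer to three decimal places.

Row total (Phone) = 95; column total (Unresolved) = 33; N = 153.
Expected count E = 95 × 33 / 153 = 20.4902.
Contribution = (O − E)²/E = (13 − 20.4902)² / 20.4902 = 2.738.

2.738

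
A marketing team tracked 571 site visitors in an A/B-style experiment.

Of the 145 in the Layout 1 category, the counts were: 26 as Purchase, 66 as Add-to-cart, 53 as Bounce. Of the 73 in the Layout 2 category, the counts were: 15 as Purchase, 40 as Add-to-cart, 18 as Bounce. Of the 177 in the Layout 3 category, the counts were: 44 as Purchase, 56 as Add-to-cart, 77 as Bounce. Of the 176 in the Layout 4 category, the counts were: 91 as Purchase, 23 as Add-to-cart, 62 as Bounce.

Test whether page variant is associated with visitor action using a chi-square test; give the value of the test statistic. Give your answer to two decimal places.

Row totals: 145, 73, 177, 176. Column totals: 176, 185, 210. Grand total N = 571.
Expected counts (row total × column total / N):
  Layout 1, Purchase: 145×176/571 = 44.694
  Layout 1, Add-to-cart: 145×185/571 = 46.979
  Layout 1, Bounce: 145×210/571 = 53.327
  Layout 2, Purchase: 73×176/571 = 22.501
  Layout 2, Add-to-cart: 73×185/571 = 23.651
  Layout 2, Bounce: 73×210/571 = 26.848
  Layout 3, Purchase: 177×176/571 = 54.557
  Layout 3, Add-to-cart: 177×185/571 = 57.347
  Layout 3, Bounce: 177×210/571 = 65.096
  Layout 4, Purchase: 176×176/571 = 54.249
  Layout 4, Add-to-cart: 176×185/571 = 57.023
  Layout 4, Bounce: 176×210/571 = 64.729
Contributions (O − E)²/E:
  (26 − 44.694)²/44.694 = 7.8191
  (66 − 46.979)²/46.979 = 7.7013
  (53 − 53.327)²/53.327 = 0.0020
  (15 − 22.501)²/22.501 = 2.5006
  (40 − 23.651)²/23.651 = 11.3014
  (18 − 26.848)²/26.848 = 2.9159
  (44 − 54.557)²/54.557 = 2.0428
  (56 − 57.347)²/57.347 = 0.0316
  (77 − 65.096)²/65.096 = 2.1769
  (91 − 54.249)²/54.249 = 24.8970
  (23 − 57.023)²/57.023 = 20.3000
  (62 − 64.729)²/64.729 = 0.1151
χ² = 7.8191 + 7.7013 + 0.0020 + 2.5006 + 11.3014 + 2.9159 + 2.0428 + 0.0316 + 2.1769 + 24.8970 + 20.3000 + 0.1151 = 81.80

81.80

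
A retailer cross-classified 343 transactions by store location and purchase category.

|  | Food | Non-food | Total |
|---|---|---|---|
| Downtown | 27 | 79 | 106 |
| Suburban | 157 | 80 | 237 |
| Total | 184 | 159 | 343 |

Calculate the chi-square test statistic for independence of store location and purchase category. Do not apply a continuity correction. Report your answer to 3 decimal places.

Grand total N = 343.
Expected counts (row total × column total / N):
  Downtown, Food: 106×184/343 = 56.8630
  Downtown, Non-food: 106×159/343 = 49.1370
  Suburban, Food: 237×184/343 = 127.1370
  Suburban, Non-food: 237×159/343 = 109.8630
Contributions (O − E)²/E:
  (27 − 56.8630)²/56.8630 = 15.6833
  (79 − 49.1370)²/49.1370 = 18.1492
  (157 − 127.1370)²/127.1370 = 7.0145
  (80 − 109.8630)²/109.8630 = 8.1174
χ² = 15.6833 + 18.1492 + 7.0145 + 8.1174 = 48.964

48.964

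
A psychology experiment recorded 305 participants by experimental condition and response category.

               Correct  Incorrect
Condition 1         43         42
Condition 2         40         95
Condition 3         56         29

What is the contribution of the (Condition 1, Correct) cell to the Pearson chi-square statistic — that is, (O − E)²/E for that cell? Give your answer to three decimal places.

0.469

Row total (Condition 1) = 85; column total (Correct) = 139; N = 305.
Expected count E = 85 × 139 / 305 = 38.7377.
Contribution = (O − E)²/E = (43 − 38.7377)² / 38.7377 = 0.469.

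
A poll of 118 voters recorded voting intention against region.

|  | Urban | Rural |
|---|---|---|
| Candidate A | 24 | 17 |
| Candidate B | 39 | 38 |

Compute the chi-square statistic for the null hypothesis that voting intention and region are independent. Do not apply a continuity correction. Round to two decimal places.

Row totals: 41, 77. Column totals: 63, 55. Grand total N = 118.
Expected counts (row total × column total / N):
  Candidate A, Urban: 41×63/118 = 21.890
  Candidate A, Rural: 41×55/118 = 19.110
  Candidate B, Urban: 77×63/118 = 41.110
  Candidate B, Rural: 77×55/118 = 35.890
Contributions (O − E)²/E:
  (24 − 21.890)²/21.890 = 0.2034
  (17 − 19.110)²/19.110 = 0.2330
  (39 − 41.110)²/41.110 = 0.1083
  (38 − 35.890)²/35.890 = 0.1240
χ² = 0.2034 + 0.2330 + 0.1083 + 0.1240 = 0.67

0.67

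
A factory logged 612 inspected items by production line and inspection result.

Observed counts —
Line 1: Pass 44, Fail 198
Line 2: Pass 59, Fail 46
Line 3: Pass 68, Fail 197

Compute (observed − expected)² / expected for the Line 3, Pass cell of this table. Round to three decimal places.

Row total (Line 3) = 265; column total (Pass) = 171; N = 612.
Expected count E = 265 × 171 / 612 = 74.0441.
Contribution = (O − E)²/E = (68 − 74.0441)² / 74.0441 = 0.493.

0.493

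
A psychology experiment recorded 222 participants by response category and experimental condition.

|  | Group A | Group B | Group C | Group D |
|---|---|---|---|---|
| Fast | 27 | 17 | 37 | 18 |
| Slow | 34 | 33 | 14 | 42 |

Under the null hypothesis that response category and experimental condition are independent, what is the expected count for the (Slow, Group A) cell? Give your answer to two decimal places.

Row total (Slow) = 123; column total (Group A) = 61; grand total N = 222.
Expected count = (row total × column total) / N = 123 × 61 / 222 = 33.80.

33.80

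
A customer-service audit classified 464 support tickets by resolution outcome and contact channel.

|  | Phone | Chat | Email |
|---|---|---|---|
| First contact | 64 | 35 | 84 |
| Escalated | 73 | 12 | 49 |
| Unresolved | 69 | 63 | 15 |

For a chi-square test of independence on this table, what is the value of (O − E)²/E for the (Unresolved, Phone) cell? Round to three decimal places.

0.214

Row total (Unresolved) = 147; column total (Phone) = 206; N = 464.
Expected count E = 147 × 206 / 464 = 65.2629.
Contribution = (O − E)²/E = (69 − 65.2629)² / 65.2629 = 0.214.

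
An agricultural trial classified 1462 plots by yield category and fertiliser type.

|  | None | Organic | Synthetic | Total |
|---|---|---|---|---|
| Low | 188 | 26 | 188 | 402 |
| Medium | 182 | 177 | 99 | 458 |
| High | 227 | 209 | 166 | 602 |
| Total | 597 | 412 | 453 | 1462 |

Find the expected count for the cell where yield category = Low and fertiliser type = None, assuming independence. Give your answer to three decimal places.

Row total (Low) = 402; column total (None) = 597; grand total N = 1462.
Expected count = (row total × column total) / N = 402 × 597 / 1462 = 164.155.

164.155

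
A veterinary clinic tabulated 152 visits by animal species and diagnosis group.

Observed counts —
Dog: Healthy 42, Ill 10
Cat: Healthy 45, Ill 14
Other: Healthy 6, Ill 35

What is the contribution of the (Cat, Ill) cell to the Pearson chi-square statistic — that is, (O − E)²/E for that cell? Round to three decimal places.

Row total (Cat) = 59; column total (Ill) = 59; N = 152.
Expected count E = 59 × 59 / 152 = 22.9013.
Contribution = (O − E)²/E = (14 − 22.9013)² / 22.9013 = 3.460.

3.460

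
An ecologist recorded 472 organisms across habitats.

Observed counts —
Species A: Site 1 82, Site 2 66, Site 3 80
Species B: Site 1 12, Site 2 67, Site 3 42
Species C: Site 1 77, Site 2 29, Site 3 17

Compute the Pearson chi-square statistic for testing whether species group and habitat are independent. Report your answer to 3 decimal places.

82.217

Row totals: 228, 121, 123. Column totals: 171, 162, 139. Grand total N = 472.
Expected counts (row total × column total / N):
  Species A, Site 1: 228×171/472 = 82.6017
  Species A, Site 2: 228×162/472 = 78.2542
  Species A, Site 3: 228×139/472 = 67.1441
  Species B, Site 1: 121×171/472 = 43.8369
  Species B, Site 2: 121×162/472 = 41.5297
  Species B, Site 3: 121×139/472 = 35.6335
  Species C, Site 1: 123×171/472 = 44.5614
  Species C, Site 2: 123×162/472 = 42.2161
  Species C, Site 3: 123×139/472 = 36.2225
Contributions (O − E)²/E:
  (82 − 82.6017)²/82.6017 = 0.0044
  (66 − 78.2542)²/78.2542 = 1.9189
  (80 − 67.1441)²/67.1441 = 2.4615
  (12 − 43.8369)²/43.8369 = 23.1218
  (67 − 41.5297)²/41.5297 = 15.6210
  (42 − 35.6335)²/35.6335 = 1.1375
  (77 − 44.5614)²/44.5614 = 23.6138
  (29 − 42.2161)²/42.2161 = 4.1374
  (17 − 36.2225)²/36.2225 = 10.2010
χ² = 0.0044 + 1.9189 + 2.4615 + 23.1218 + 15.6210 + 1.1375 + 23.6138 + 4.1374 + 10.2010 = 82.217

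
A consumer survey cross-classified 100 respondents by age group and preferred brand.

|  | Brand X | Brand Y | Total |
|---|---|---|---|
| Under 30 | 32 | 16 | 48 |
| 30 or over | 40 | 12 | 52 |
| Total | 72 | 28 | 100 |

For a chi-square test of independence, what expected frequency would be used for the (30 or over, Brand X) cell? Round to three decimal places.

37.440

Row total (30 or over) = 52; column total (Brand X) = 72; grand total N = 100.
Expected count = (row total × column total) / N = 52 × 72 / 100 = 37.440.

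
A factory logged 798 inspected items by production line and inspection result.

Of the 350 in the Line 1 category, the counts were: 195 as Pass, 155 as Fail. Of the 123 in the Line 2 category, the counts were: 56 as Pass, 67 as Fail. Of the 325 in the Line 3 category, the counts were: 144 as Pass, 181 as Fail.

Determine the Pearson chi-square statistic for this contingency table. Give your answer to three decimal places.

9.688

Row totals: 350, 123, 325. Column totals: 395, 403. Grand total N = 798.
Expected counts (row total × column total / N):
  Line 1, Pass: 350×395/798 = 173.2456
  Line 1, Fail: 350×403/798 = 176.7544
  Line 2, Pass: 123×395/798 = 60.8835
  Line 2, Fail: 123×403/798 = 62.1165
  Line 3, Pass: 325×395/798 = 160.8709
  Line 3, Fail: 325×403/798 = 164.1291
Contributions (O − E)²/E:
  (195 − 173.2456)²/173.2456 = 2.7317
  (155 − 176.7544)²/176.7544 = 2.6775
  (56 − 60.8835)²/60.8835 = 0.3917
  (67 − 62.1165)²/62.1165 = 0.3839
  (144 − 160.8709)²/160.8709 = 1.7693
  (181 − 164.1291)²/164.1291 = 1.7342
χ² = 2.7317 + 2.6775 + 0.3917 + 0.3839 + 1.7693 + 1.7342 = 9.688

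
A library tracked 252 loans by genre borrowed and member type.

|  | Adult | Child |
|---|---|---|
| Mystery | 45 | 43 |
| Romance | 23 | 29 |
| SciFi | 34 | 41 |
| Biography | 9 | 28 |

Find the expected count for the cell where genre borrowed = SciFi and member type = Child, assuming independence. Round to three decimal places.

Row total (SciFi) = 75; column total (Child) = 141; grand total N = 252.
Expected count = (row total × column total) / N = 75 × 141 / 252 = 41.964.

41.964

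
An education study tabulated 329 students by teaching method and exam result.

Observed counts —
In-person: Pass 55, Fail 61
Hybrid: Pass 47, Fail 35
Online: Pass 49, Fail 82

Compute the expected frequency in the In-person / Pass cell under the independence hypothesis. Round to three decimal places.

Row total (In-person) = 116; column total (Pass) = 151; grand total N = 329.
Expected count = (row total × column total) / N = 116 × 151 / 329 = 53.240.

53.240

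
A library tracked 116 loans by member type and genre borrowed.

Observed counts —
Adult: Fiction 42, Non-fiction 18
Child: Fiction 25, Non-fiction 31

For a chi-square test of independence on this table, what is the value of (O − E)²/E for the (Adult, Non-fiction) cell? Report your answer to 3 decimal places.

Row total (Adult) = 60; column total (Non-fiction) = 49; N = 116.
Expected count E = 60 × 49 / 116 = 25.34483.
Contribution = (O − E)²/E = (18 − 25.34483)² / 25.34483 = 2.129.

2.129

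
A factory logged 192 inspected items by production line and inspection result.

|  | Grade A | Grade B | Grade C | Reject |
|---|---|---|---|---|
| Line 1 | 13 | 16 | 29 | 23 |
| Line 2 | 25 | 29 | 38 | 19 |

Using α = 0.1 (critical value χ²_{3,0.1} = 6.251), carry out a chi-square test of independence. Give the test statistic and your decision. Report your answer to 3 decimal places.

4.559; fail to reject H₀

Row totals: 81, 111. Column totals: 38, 45, 67, 42. Grand total N = 192.
Expected counts (row total × column total / N):
  Line 1, Grade A: 81×38/192 = 16.0312
  Line 1, Grade B: 81×45/192 = 18.9844
  Line 1, Grade C: 81×67/192 = 28.2656
  Line 1, Reject: 81×42/192 = 17.7188
  Line 2, Grade A: 111×38/192 = 21.9688
  Line 2, Grade B: 111×45/192 = 26.0156
  Line 2, Grade C: 111×67/192 = 38.7344
  Line 2, Reject: 111×42/192 = 24.2812
Contributions (O − E)²/E:
  (13 − 16.0312)²/16.0312 = 0.5731
  (16 − 18.9844)²/18.9844 = 0.4692
  (29 − 28.2656)²/28.2656 = 0.0191
  (23 − 17.7188)²/17.7188 = 1.5741
  (25 − 21.9688)²/21.9688 = 0.4182
  (29 − 26.0156)²/26.0156 = 0.3424
  (38 − 38.7344)²/38.7344 = 0.0139
  (19 − 24.2812)²/24.2812 = 1.1487
χ² = 0.5731 + 0.4692 + 0.0191 + 1.5741 + 0.4182 + 0.3424 + 0.0139 + 1.1487 = 4.559
df = (2−1)(4−1) = 3. Since 4.559 < 6.251, fail to reject the null hypothesis of independence at α = 0.1.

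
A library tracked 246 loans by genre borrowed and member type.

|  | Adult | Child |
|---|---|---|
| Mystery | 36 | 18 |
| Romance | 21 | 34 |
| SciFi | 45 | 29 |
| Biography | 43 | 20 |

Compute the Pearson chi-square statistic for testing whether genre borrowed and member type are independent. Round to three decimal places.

13.491

Row totals: 54, 55, 74, 63. Column totals: 145, 101. Grand total N = 246.
Expected counts (row total × column total / N):
  Mystery, Adult: 54×145/246 = 31.8293
  Mystery, Child: 54×101/246 = 22.1707
  Romance, Adult: 55×145/246 = 32.4187
  Romance, Child: 55×101/246 = 22.5813
  SciFi, Adult: 74×145/246 = 43.6179
  SciFi, Child: 74×101/246 = 30.3821
  Biography, Adult: 63×145/246 = 37.1341
  Biography, Child: 63×101/246 = 25.8659
Contributions (O − E)²/E:
  (36 − 31.8293)²/31.8293 = 0.5465
  (18 − 22.1707)²/22.1707 = 0.7846
  (21 − 32.4187)²/32.4187 = 4.0220
  (34 − 22.5813)²/22.5813 = 5.7741
  (45 − 43.6179)²/43.6179 = 0.0438
  (29 − 30.3821)²/30.3821 = 0.0629
  (43 − 37.1341)²/37.1341 = 0.9266
  (20 − 25.8659)²/25.8659 = 1.3303
χ² = 0.5465 + 0.7846 + 4.0220 + 5.7741 + 0.0438 + 0.0629 + 0.9266 + 1.3303 = 13.491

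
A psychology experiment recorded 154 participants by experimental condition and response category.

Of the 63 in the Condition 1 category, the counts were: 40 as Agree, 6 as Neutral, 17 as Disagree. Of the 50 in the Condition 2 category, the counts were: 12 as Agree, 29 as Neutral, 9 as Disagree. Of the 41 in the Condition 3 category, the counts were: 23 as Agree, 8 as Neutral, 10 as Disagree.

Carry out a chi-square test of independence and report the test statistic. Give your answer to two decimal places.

35.42

Row totals: 63, 50, 41. Column totals: 75, 43, 36. Grand total N = 154.
Expected counts (row total × column total / N):
  Condition 1, Agree: 63×75/154 = 30.682
  Condition 1, Neutral: 63×43/154 = 17.591
  Condition 1, Disagree: 63×36/154 = 14.727
  Condition 2, Agree: 50×75/154 = 24.351
  Condition 2, Neutral: 50×43/154 = 13.961
  Condition 2, Disagree: 50×36/154 = 11.688
  Condition 3, Agree: 41×75/154 = 19.968
  Condition 3, Neutral: 41×43/154 = 11.448
  Condition 3, Disagree: 41×36/154 = 9.584
Contributions (O − E)²/E:
  (40 − 30.682)²/30.682 = 2.8298
  (6 − 17.591)²/17.591 = 7.6375
  (17 − 14.727)²/14.727 = 0.3508
  (12 − 24.351)²/24.351 = 6.2645
  (29 − 13.961)²/13.961 = 16.2002
  (9 − 11.688)²/11.688 = 0.6182
  (23 − 19.968)²/19.968 = 0.4604
  (8 − 11.448)²/11.448 = 1.0385
  (10 − 9.584)²/9.584 = 0.0181
χ² = 2.8298 + 7.6375 + 0.3508 + 6.2645 + 16.2002 + 0.6182 + 0.4604 + 1.0385 + 0.0181 = 35.42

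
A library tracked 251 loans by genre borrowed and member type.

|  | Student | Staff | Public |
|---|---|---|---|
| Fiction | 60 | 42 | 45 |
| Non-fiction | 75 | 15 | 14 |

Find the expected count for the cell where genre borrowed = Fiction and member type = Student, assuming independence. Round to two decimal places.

79.06

Row total (Fiction) = 147; column total (Student) = 135; grand total N = 251.
Expected count = (row total × column total) / N = 147 × 135 / 251 = 79.06.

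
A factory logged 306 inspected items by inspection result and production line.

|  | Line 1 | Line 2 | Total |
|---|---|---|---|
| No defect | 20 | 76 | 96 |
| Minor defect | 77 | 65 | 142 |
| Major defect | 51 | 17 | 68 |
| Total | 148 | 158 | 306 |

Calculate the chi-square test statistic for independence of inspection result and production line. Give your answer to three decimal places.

50.408

Grand total N = 306.
Expected counts (row total × column total / N):
  No defect, Line 1: 96×148/306 = 46.4314
  No defect, Line 2: 96×158/306 = 49.5686
  Minor defect, Line 1: 142×148/306 = 68.6797
  Minor defect, Line 2: 142×158/306 = 73.3203
  Major defect, Line 1: 68×148/306 = 32.8889
  Major defect, Line 2: 68×158/306 = 35.1111
Contributions (O − E)²/E:
  (20 − 46.4314)²/46.4314 = 15.0463
  (76 − 49.5686)²/49.5686 = 14.0940
  (77 − 68.6797)²/68.6797 = 1.0080
  (65 − 73.3203)²/73.3203 = 0.9442
  (51 − 32.8889)²/32.8889 = 9.9733
  (17 − 35.1111)²/35.1111 = 9.3421
χ² = 15.0463 + 14.0940 + 1.0080 + 0.9442 + 9.9733 + 9.3421 = 50.408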